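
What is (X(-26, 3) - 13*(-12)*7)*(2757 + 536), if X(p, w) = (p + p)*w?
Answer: 3082248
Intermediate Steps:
X(p, w) = 2*p*w (X(p, w) = (2*p)*w = 2*p*w)
(X(-26, 3) - 13*(-12)*7)*(2757 + 536) = (2*(-26)*3 - 13*(-12)*7)*(2757 + 536) = (-156 + 156*7)*3293 = (-156 + 1092)*3293 = 936*3293 = 3082248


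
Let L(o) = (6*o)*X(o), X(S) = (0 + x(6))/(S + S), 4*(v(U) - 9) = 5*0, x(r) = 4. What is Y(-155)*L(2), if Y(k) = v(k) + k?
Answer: -1752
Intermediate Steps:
v(U) = 9 (v(U) = 9 + (5*0)/4 = 9 + (¼)*0 = 9 + 0 = 9)
X(S) = 2/S (X(S) = (0 + 4)/(S + S) = 4/((2*S)) = 4*(1/(2*S)) = 2/S)
L(o) = 12 (L(o) = (6*o)*(2/o) = 12)
Y(k) = 9 + k
Y(-155)*L(2) = (9 - 155)*12 = -146*12 = -1752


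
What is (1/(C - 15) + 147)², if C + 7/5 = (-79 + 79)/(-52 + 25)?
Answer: 145178401/6724 ≈ 21591.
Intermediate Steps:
C = -7/5 (C = -7/5 + (-79 + 79)/(-52 + 25) = -7/5 + 0/(-27) = -7/5 + 0*(-1/27) = -7/5 + 0 = -7/5 ≈ -1.4000)
(1/(C - 15) + 147)² = (1/(-7/5 - 15) + 147)² = (1/(-82/5) + 147)² = (-5/82 + 147)² = (12049/82)² = 145178401/6724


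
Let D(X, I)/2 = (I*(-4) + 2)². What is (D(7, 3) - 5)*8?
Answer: 1560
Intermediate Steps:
D(X, I) = 2*(2 - 4*I)² (D(X, I) = 2*(I*(-4) + 2)² = 2*(-4*I + 2)² = 2*(2 - 4*I)²)
(D(7, 3) - 5)*8 = (8*(-1 + 2*3)² - 5)*8 = (8*(-1 + 6)² - 5)*8 = (8*5² - 5)*8 = (8*25 - 5)*8 = (200 - 5)*8 = 195*8 = 1560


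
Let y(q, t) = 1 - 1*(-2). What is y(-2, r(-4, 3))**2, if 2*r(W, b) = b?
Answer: 9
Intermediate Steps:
r(W, b) = b/2
y(q, t) = 3 (y(q, t) = 1 + 2 = 3)
y(-2, r(-4, 3))**2 = 3**2 = 9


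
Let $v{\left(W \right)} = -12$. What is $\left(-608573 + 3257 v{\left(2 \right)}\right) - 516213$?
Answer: $-1163870$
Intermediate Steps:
$\left(-608573 + 3257 v{\left(2 \right)}\right) - 516213 = \left(-608573 + 3257 \left(-12\right)\right) - 516213 = \left(-608573 - 39084\right) - 516213 = -647657 - 516213 = -1163870$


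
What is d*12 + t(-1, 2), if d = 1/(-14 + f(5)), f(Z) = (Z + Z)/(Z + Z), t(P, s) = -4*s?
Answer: -116/13 ≈ -8.9231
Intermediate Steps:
f(Z) = 1 (f(Z) = (2*Z)/((2*Z)) = (2*Z)*(1/(2*Z)) = 1)
d = -1/13 (d = 1/(-14 + 1) = 1/(-13) = -1/13 ≈ -0.076923)
d*12 + t(-1, 2) = -1/13*12 - 4*2 = -12/13 - 8 = -116/13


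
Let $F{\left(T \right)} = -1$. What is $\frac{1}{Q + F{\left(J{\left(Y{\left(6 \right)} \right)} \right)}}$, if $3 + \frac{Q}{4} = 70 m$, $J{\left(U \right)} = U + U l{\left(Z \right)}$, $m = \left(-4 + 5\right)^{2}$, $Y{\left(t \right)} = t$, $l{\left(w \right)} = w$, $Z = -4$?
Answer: $\frac{1}{267} \approx 0.0037453$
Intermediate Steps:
$m = 1$ ($m = 1^{2} = 1$)
$J{\left(U \right)} = - 3 U$ ($J{\left(U \right)} = U + U \left(-4\right) = U - 4 U = - 3 U$)
$Q = 268$ ($Q = -12 + 4 \cdot 70 \cdot 1 = -12 + 4 \cdot 70 = -12 + 280 = 268$)
$\frac{1}{Q + F{\left(J{\left(Y{\left(6 \right)} \right)} \right)}} = \frac{1}{268 - 1} = \frac{1}{267}$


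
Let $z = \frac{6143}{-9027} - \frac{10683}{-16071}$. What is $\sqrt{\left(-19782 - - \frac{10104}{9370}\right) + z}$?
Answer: $\frac{i \sqrt{112811592023497260847299170}}{75518512905} \approx 140.64 i$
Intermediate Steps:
$z = - \frac{762904}{48357639}$ ($z = 6143 \left(- \frac{1}{9027}\right) - - \frac{3561}{5357} = - \frac{6143}{9027} + \frac{3561}{5357} = - \frac{762904}{48357639} \approx -0.015776$)
$\sqrt{\left(-19782 - - \frac{10104}{9370}\right) + z} = \sqrt{\left(-19782 - - \frac{10104}{9370}\right) - \frac{762904}{48357639}} = \sqrt{\left(-19782 - \left(-10104\right) \frac{1}{9370}\right) - \frac{762904}{48357639}} = \sqrt{\left(-19782 - - \frac{5052}{4685}\right) - \frac{762904}{48357639}} = \sqrt{\left(-19782 + \frac{5052}{4685}\right) - \frac{762904}{48357639}} = \sqrt{- \frac{92673618}{4685} - \frac{762904}{48357639}} = \sqrt{- \frac{4481480938273142}{226555538715}} = \frac{i \sqrt{112811592023497260847299170}}{75518512905}$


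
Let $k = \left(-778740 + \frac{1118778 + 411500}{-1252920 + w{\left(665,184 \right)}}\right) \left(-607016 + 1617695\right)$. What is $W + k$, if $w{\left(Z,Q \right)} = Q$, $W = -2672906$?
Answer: $- \frac{492989243153186069}{626368} \approx -7.8706 \cdot 10^{11}$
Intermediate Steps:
$k = - \frac{492987568930400661}{626368}$ ($k = \left(-778740 + \frac{1118778 + 411500}{-1252920 + 184}\right) \left(-607016 + 1617695\right) = \left(-778740 + \frac{1530278}{-1252736}\right) 1010679 = \left(-778740 + 1530278 \left(- \frac{1}{1252736}\right)\right) 1010679 = \left(-778740 - \frac{765139}{626368}\right) 1010679 = \left(- \frac{487778581459}{626368}\right) 1010679 = - \frac{492987568930400661}{626368} \approx -7.8706 \cdot 10^{11}$)
$W + k = -2672906 - \frac{492987568930400661}{626368} = - \frac{492989243153186069}{626368}$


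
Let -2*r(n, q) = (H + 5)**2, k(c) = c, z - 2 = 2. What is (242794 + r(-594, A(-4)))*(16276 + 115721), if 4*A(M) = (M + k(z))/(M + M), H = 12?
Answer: 64058012103/2 ≈ 3.2029e+10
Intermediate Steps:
z = 4 (z = 2 + 2 = 4)
A(M) = (4 + M)/(8*M) (A(M) = ((M + 4)/(M + M))/4 = ((4 + M)/((2*M)))/4 = ((4 + M)*(1/(2*M)))/4 = ((4 + M)/(2*M))/4 = (4 + M)/(8*M))
r(n, q) = -289/2 (r(n, q) = -(12 + 5)**2/2 = -1/2*17**2 = -1/2*289 = -289/2)
(242794 + r(-594, A(-4)))*(16276 + 115721) = (242794 - 289/2)*(16276 + 115721) = (485299/2)*131997 = 64058012103/2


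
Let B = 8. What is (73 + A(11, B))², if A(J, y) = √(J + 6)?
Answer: (73 + √17)² ≈ 5948.0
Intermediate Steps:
A(J, y) = √(6 + J)
(73 + A(11, B))² = (73 + √(6 + 11))² = (73 + √17)²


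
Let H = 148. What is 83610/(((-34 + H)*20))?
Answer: 2787/76 ≈ 36.671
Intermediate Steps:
83610/(((-34 + H)*20)) = 83610/(((-34 + 148)*20)) = 83610/((114*20)) = 83610/2280 = 83610*(1/2280) = 2787/76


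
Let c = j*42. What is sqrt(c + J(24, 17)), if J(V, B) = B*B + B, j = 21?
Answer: 6*sqrt(33) ≈ 34.467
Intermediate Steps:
J(V, B) = B + B**2 (J(V, B) = B**2 + B = B + B**2)
c = 882 (c = 21*42 = 882)
sqrt(c + J(24, 17)) = sqrt(882 + 17*(1 + 17)) = sqrt(882 + 17*18) = sqrt(882 + 306) = sqrt(1188) = 6*sqrt(33)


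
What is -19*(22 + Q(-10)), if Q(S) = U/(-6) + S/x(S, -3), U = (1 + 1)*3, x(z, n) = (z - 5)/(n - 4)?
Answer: -931/3 ≈ -310.33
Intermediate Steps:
x(z, n) = (-5 + z)/(-4 + n)
U = 6 (U = 2*3 = 6)
Q(S) = -1 + S/(5/7 - S/7) (Q(S) = 6/(-6) + S/(((-5 + S)/(-4 - 3))) = 6*(-⅙) + S/(((-5 + S)/(-7))) = -1 + S/((-(-5 + S)/7)) = -1 + S/(5/7 - S/7))
-19*(22 + Q(-10)) = -19*(22 + (5 - 8*(-10))/(-5 - 10)) = -19*(22 + (5 + 80)/(-15)) = -19*(22 - 1/15*85) = -19*(22 - 17/3) = -19*49/3 = -931/3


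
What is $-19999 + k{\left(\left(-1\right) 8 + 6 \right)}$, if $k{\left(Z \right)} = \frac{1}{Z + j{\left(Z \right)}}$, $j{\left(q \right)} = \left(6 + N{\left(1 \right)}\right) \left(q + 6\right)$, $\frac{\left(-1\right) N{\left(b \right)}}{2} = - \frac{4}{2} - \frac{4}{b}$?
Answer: $- \frac{1399929}{70} \approx -19999.0$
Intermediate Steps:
$N{\left(b \right)} = 4 + \frac{8}{b}$ ($N{\left(b \right)} = - 2 \left(- \frac{4}{2} - \frac{4}{b}\right) = - 2 \left(\left(-4\right) \frac{1}{2} - \frac{4}{b}\right) = - 2 \left(-2 - \frac{4}{b}\right) = 4 + \frac{8}{b}$)
$j{\left(q \right)} = 108 + 18 q$ ($j{\left(q \right)} = \left(6 + \left(4 + \frac{8}{1}\right)\right) \left(q + 6\right) = \left(6 + \left(4 + 8 \cdot 1\right)\right) \left(6 + q\right) = \left(6 + \left(4 + 8\right)\right) \left(6 + q\right) = \left(6 + 12\right) \left(6 + q\right) = 18 \left(6 + q\right) = 108 + 18 q$)
$k{\left(Z \right)} = \frac{1}{108 + 19 Z}$ ($k{\left(Z \right)} = \frac{1}{Z + \left(108 + 18 Z\right)} = \frac{1}{108 + 19 Z}$)
$-19999 + k{\left(\left(-1\right) 8 + 6 \right)} = -19999 + \frac{1}{108 + 19 \left(\left(-1\right) 8 + 6\right)} = -19999 + \frac{1}{108 + 19 \left(-8 + 6\right)} = -19999 + \frac{1}{108 + 19 \left(-2\right)} = -19999 + \frac{1}{108 - 38} = -19999 + \frac{1}{70} = - \frac{1399929}{70}$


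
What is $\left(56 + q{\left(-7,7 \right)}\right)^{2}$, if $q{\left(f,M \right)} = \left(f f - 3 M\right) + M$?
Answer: $8281$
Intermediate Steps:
$q{\left(f,M \right)} = f^{2} - 2 M$ ($q{\left(f,M \right)} = \left(f^{2} - 3 M\right) + M = f^{2} - 2 M$)
$\left(56 + q{\left(-7,7 \right)}\right)^{2} = \left(56 + \left(\left(-7\right)^{2} - 14\right)\right)^{2} = \left(56 + \left(49 - 14\right)\right)^{2} = \left(56 + 35\right)^{2} = 91^{2} = 8281$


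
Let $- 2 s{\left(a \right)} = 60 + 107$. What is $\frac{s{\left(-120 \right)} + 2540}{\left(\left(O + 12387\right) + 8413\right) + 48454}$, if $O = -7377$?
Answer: $\frac{4913}{123754} \approx 0.0397$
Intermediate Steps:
$s{\left(a \right)} = - \frac{167}{2}$ ($s{\left(a \right)} = - \frac{60 + 107}{2} = \left(- \frac{1}{2}\right) 167 = - \frac{167}{2}$)
$\frac{s{\left(-120 \right)} + 2540}{\left(\left(O + 12387\right) + 8413\right) + 48454} = \frac{- \frac{167}{2} + 2540}{\left(\left(-7377 + 12387\right) + 8413\right) + 48454} = \frac{4913}{2 \left(\left(5010 + 8413\right) + 48454\right)} = \frac{4913}{2 \left(13423 + 48454\right)} = \frac{4913}{2 \cdot 61877} = \frac{4913}{2} \cdot \frac{1}{61877} = \frac{4913}{123754}$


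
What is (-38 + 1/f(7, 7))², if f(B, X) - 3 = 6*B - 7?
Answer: 2082249/1444 ≈ 1442.0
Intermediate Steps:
f(B, X) = -4 + 6*B (f(B, X) = 3 + (6*B - 7) = 3 + (-7 + 6*B) = -4 + 6*B)
(-38 + 1/f(7, 7))² = (-38 + 1/(-4 + 6*7))² = (-38 + 1/(-4 + 42))² = (-38 + 1/38)² = (-1443/38)² = 2082249/1444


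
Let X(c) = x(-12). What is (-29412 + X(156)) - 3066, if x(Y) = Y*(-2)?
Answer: -32454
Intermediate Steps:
x(Y) = -2*Y
X(c) = 24 (X(c) = -2*(-12) = 24)
(-29412 + X(156)) - 3066 = (-29412 + 24) - 3066 = -29388 - 3066 = -32454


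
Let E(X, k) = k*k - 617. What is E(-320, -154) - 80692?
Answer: -57593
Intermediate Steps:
E(X, k) = -617 + k² (E(X, k) = k² - 617 = -617 + k²)
E(-320, -154) - 80692 = (-617 + (-154)²) - 80692 = (-617 + 23716) - 80692 = 23099 - 80692 = -57593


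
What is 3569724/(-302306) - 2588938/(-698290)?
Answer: -427512770233/52774314185 ≈ -8.1008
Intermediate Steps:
3569724/(-302306) - 2588938/(-698290) = 3569724*(-1/302306) - 2588938*(-1/698290) = -1784862/151153 + 1294469/349145 = -427512770233/52774314185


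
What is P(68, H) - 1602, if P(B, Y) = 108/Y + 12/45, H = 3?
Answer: -23486/15 ≈ -1565.7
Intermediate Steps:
P(B, Y) = 4/15 + 108/Y (P(B, Y) = 108/Y + 12*(1/45) = 108/Y + 4/15 = 4/15 + 108/Y)
P(68, H) - 1602 = (4/15 + 108/3) - 1602 = (4/15 + 108*(⅓)) - 1602 = (4/15 + 36) - 1602 = 544/15 - 1602 = -23486/15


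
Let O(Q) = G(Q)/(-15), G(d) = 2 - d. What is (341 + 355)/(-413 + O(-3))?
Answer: -261/155 ≈ -1.6839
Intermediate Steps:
O(Q) = -2/15 + Q/15 (O(Q) = (2 - Q)/(-15) = (2 - Q)*(-1/15) = -2/15 + Q/15)
(341 + 355)/(-413 + O(-3)) = (341 + 355)/(-413 + (-2/15 + (1/15)*(-3))) = 696/(-413 + (-2/15 - ⅕)) = 696/(-413 - ⅓) = 696/(-1240/3) = 696*(-3/1240) = -261/155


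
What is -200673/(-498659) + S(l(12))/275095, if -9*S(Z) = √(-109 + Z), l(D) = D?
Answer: 200673/498659 - I*√97/2475855 ≈ 0.40243 - 3.978e-6*I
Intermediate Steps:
S(Z) = -√(-109 + Z)/9
-200673/(-498659) + S(l(12))/275095 = -200673/(-498659) - √(-109 + 12)/9/275095 = -200673*(-1/498659) - I*√97/9*(1/275095) = 200673/498659 - I*√97/9*(1/275095) = 200673/498659 - I*√97/2475855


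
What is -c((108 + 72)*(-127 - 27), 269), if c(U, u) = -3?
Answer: 3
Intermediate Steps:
-c((108 + 72)*(-127 - 27), 269) = -1*(-3) = 3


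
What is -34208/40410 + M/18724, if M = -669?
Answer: -333772441/378318420 ≈ -0.88225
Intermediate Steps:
-34208/40410 + M/18724 = -34208/40410 - 669/18724 = -34208*1/40410 - 669*1/18724 = -17104/20205 - 669/18724 = -333772441/378318420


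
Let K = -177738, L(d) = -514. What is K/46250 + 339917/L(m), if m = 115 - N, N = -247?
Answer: -7906259291/11886250 ≈ -665.16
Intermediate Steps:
m = 362 (m = 115 - 1*(-247) = 115 + 247 = 362)
K/46250 + 339917/L(m) = -177738/46250 + 339917/(-514) = -177738*1/46250 + 339917*(-1/514) = -88869/23125 - 339917/514 = -7906259291/11886250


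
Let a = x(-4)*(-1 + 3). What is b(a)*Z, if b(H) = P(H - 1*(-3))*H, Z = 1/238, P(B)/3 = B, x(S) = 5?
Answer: 195/119 ≈ 1.6387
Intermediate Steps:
a = 10 (a = 5*(-1 + 3) = 5*2 = 10)
P(B) = 3*B
Z = 1/238 ≈ 0.0042017
b(H) = H*(9 + 3*H) (b(H) = (3*(H - 1*(-3)))*H = (3*(H + 3))*H = (3*(3 + H))*H = (9 + 3*H)*H = H*(9 + 3*H))
b(a)*Z = (3*10*(3 + 10))*(1/238) = (3*10*13)*(1/238) = 390*(1/238) = 195/119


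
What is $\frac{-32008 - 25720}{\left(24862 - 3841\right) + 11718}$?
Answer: $- \frac{57728}{32739} \approx -1.7633$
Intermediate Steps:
$\frac{-32008 - 25720}{\left(24862 - 3841\right) + 11718} = - \frac{57728}{\left(24862 - 3841\right) + 11718} = - \frac{57728}{21021 + 11718} = - \frac{57728}{32739}$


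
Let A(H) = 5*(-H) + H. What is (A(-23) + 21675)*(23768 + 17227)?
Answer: 892338165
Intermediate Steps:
A(H) = -4*H (A(H) = -5*H + H = -4*H)
(A(-23) + 21675)*(23768 + 17227) = (-4*(-23) + 21675)*(23768 + 17227) = (92 + 21675)*40995 = 21767*40995 = 892338165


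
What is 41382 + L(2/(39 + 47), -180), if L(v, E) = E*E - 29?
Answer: 73753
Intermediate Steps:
L(v, E) = -29 + E² (L(v, E) = E² - 29 = -29 + E²)
41382 + L(2/(39 + 47), -180) = 41382 + (-29 + (-180)²) = 41382 + (-29 + 32400) = 41382 + 32371 = 73753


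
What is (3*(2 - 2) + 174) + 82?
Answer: 256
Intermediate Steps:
(3*(2 - 2) + 174) + 82 = (3*0 + 174) + 82 = (0 + 174) + 82 = 174 + 82 = 256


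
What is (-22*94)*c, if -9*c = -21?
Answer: -14476/3 ≈ -4825.3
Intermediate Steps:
c = 7/3 (c = -⅑*(-21) = 7/3 ≈ 2.3333)
(-22*94)*c = -22*94*(7/3) = -2068*7/3 = -14476/3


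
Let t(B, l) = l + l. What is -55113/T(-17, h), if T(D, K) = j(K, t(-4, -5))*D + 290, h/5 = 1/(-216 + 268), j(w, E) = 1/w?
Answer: -275565/566 ≈ -486.86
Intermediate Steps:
t(B, l) = 2*l
h = 5/52 (h = 5/(-216 + 268) = 5/52 ≈ 0.096154)
T(D, K) = 290 + D/K (T(D, K) = D/K + 290 = 290 + D/K)
-55113/T(-17, h) = -55113/(290 - 17/5/52) = -55113/(290 - 17*52/5) = -55113/(290 - 884/5) = -55113/566/5 = -55113*5/566 = -275565/566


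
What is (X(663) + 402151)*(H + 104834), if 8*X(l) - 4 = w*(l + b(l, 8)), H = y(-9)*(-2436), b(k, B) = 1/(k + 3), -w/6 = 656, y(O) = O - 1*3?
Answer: 1130307563581/111 ≈ 1.0183e+10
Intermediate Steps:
y(O) = -3 + O (y(O) = O - 3 = -3 + O)
w = -3936 (w = -6*656 = -3936)
b(k, B) = 1/(3 + k)
H = 29232 (H = (-3 - 9)*(-2436) = -12*(-2436) = 29232)
X(l) = ½ - 492*l - 492/(3 + l) (X(l) = ½ + (-3936*(l + 1/(3 + l)))/8 = ½ + (-3936*l - 3936/(3 + l))/8 = ½ + (-492*l - 492/(3 + l)) = ½ - 492*l - 492/(3 + l))
(X(663) + 402151)*(H + 104834) = ((-984 + (1 - 984*663)*(3 + 663))/(2*(3 + 663)) + 402151)*(29232 + 104834) = ((½)*(-984 + (1 - 652392)*666)/666 + 402151)*134066 = ((½)*(1/666)*(-984 - 652391*666) + 402151)*134066 = ((½)*(1/666)*(-984 - 434492406) + 402151)*134066 = ((½)*(1/666)*(-434493390) + 402151)*134066 = (-72415565/222 + 402151)*134066 = (16861957/222)*134066 = 1130307563581/111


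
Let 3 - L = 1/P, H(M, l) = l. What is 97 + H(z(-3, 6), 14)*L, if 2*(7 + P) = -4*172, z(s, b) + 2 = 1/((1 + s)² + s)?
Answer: 48803/351 ≈ 139.04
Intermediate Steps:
z(s, b) = -2 + 1/(s + (1 + s)²) (z(s, b) = -2 + 1/((1 + s)² + s) = -2 + 1/(s + (1 + s)²))
P = -351 (P = -7 + (-4*172)/2 = -7 + (½)*(-688) = -7 - 344 = -351)
L = 1054/351 (L = 3 - 1/(-351) = 3 - 1*(-1/351) = 3 + 1/351 = 1054/351 ≈ 3.0028)
97 + H(z(-3, 6), 14)*L = 97 + 14*(1054/351) = 97 + 14756/351 = 48803/351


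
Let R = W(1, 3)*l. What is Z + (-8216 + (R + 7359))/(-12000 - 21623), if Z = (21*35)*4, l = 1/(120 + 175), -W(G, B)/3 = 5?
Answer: 5832296146/1983757 ≈ 2940.0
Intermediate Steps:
W(G, B) = -15 (W(G, B) = -3*5 = -15)
l = 1/295 ≈ 0.0033898
R = -3/59 (R = -15*1/295 = -3/59 ≈ -0.050847)
Z = 2940 (Z = 735*4 = 2940)
Z + (-8216 + (R + 7359))/(-12000 - 21623) = 2940 + (-8216 + (-3/59 + 7359))/(-12000 - 21623) = 2940 + (-8216 + 434178/59)/(-33623) = 2940 - 50566/59*(-1/33623) = 2940 + 50566/1983757 = 5832296146/1983757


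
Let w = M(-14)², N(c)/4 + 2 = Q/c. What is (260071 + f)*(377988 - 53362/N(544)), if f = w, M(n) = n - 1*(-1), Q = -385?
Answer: 146784092613440/1473 ≈ 9.9650e+10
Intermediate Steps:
N(c) = -8 - 1540/c (N(c) = -8 + 4*(-385/c) = -8 - 1540/c)
M(n) = 1 + n (M(n) = n + 1 = 1 + n)
w = 169 (w = (1 - 14)² = (-13)² = 169)
f = 169
(260071 + f)*(377988 - 53362/N(544)) = (260071 + 169)*(377988 - 53362/(-8 - 1540/544)) = 260240*(377988 - 53362/(-8 - 1540*1/544)) = 260240*(377988 - 53362/(-8 - 385/136)) = 260240*(377988 - 53362/(-1473/136)) = 260240*(377988 - 53362*(-136/1473)) = 260240*(377988 + 7257232/1473) = 260240*(564033556/1473) = 146784092613440/1473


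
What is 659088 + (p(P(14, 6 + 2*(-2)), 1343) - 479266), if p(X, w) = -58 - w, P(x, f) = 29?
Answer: 178421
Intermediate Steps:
659088 + (p(P(14, 6 + 2*(-2)), 1343) - 479266) = 659088 + ((-58 - 1*1343) - 479266) = 659088 + ((-58 - 1343) - 479266) = 659088 + (-1401 - 479266) = 659088 - 480667 = 178421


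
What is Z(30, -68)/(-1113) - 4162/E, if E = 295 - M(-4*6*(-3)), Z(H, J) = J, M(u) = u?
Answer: -4617142/248199 ≈ -18.603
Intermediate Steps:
E = 223 (E = 295 - (-4*6)*(-3) = 295 - (-24)*(-3) = 295 - 1*72 = 295 - 72 = 223)
Z(30, -68)/(-1113) - 4162/E = -68/(-1113) - 4162/223 = -68*(-1/1113) - 4162*1/223 = 68/1113 - 4162/223 = -4617142/248199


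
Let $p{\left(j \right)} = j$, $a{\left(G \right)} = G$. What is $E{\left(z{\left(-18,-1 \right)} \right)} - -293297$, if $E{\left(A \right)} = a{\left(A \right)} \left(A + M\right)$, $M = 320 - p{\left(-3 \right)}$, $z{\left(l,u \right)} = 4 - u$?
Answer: $294937$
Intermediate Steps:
$M = 323$ ($M = 320 - -3 = 320 + 3 = 323$)
$E{\left(A \right)} = A \left(323 + A\right)$ ($E{\left(A \right)} = A \left(A + 323\right) = A \left(323 + A\right)$)
$E{\left(z{\left(-18,-1 \right)} \right)} - -293297 = \left(4 - -1\right) \left(323 + \left(4 - -1\right)\right) - -293297 = \left(4 + 1\right) \left(323 + \left(4 + 1\right)\right) + 293297 = 5 \left(323 + 5\right) + 293297 = 5 \cdot 328 + 293297 = 1640 + 293297 = 294937$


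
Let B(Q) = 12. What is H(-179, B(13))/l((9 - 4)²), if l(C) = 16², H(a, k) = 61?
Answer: 61/256 ≈ 0.23828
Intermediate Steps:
l(C) = 256
H(-179, B(13))/l((9 - 4)²) = 61/256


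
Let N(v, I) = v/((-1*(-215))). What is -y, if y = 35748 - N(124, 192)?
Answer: -7685696/215 ≈ -35747.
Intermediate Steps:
N(v, I) = v/215
y = 7685696/215 (y = 35748 - 124/215 = 7685696/215 ≈ 35747.)
-y = -1*7685696/215 = -7685696/215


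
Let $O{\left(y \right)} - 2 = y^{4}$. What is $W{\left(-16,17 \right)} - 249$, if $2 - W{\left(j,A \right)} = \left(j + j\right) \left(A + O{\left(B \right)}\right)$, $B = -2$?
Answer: $873$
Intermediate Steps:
$O{\left(y \right)} = 2 + y^{4}$
$W{\left(j,A \right)} = 2 - 2 j \left(18 + A\right)$ ($W{\left(j,A \right)} = 2 - \left(j + j\right) \left(A + \left(2 + \left(-2\right)^{4}\right)\right) = 2 - 2 j \left(A + \left(2 + 16\right)\right) = 2 - 2 j \left(A + 18\right) = 2 - 2 j \left(18 + A\right)$)
$W{\left(-16,17 \right)} - 249 = \left(2 - -576 - 34 \left(-16\right)\right) - 249 = \left(2 + 576 + 544\right) - 249 = 1122 - 249 = 873$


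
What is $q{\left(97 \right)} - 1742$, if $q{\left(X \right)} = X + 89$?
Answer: $-1556$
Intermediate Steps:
$q{\left(X \right)} = 89 + X$
$q{\left(97 \right)} - 1742 = \left(89 + 97\right) - 1742 = 186 - 1742 = -1556$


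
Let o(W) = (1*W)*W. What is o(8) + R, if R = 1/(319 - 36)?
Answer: 18113/283 ≈ 64.004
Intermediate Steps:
o(W) = W² (o(W) = W*W = W²)
R = 1/283 ≈ 0.0035336
o(8) + R = 8² + 1/283 = 64 + 1/283 = 18113/283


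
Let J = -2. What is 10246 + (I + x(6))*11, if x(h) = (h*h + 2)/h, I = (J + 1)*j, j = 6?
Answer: 30749/3 ≈ 10250.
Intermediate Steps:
I = -6 (I = (-2 + 1)*6 = -1*6 = -6)
x(h) = (2 + h**2)/h (x(h) = (h**2 + 2)/h = (2 + h**2)/h)
10246 + (I + x(6))*11 = 10246 + (-6 + (6 + 2/6))*11 = 10246 + (-6 + (6 + 2*(1/6)))*11 = 10246 + (-6 + (6 + 1/3))*11 = 10246 + (-6 + 19/3)*11 = 10246 + (1/3)*11 = 10246 + 11/3 = 30749/3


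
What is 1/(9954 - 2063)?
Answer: 1/7891 ≈ 0.00012673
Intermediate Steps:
1/(9954 - 2063) = 1/7891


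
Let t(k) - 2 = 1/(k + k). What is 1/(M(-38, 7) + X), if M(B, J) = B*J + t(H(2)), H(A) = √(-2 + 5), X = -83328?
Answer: -1003104/83851469567 - 2*√3/83851469567 ≈ -1.1963e-5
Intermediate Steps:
H(A) = √3
t(k) = 2 + 1/(2*k) (t(k) = 2 + 1/(k + k) = 2 + 1/(2*k))
M(B, J) = 2 + √3/6 + B*J (M(B, J) = B*J + (2 + 1/(2*(√3))) = B*J + (2 + (√3/3)/2) = B*J + (2 + √3/6) = 2 + √3/6 + B*J)
1/(M(-38, 7) + X) = 1/((2 + √3/6 - 38*7) - 83328) = 1/((2 + √3/6 - 266) - 83328) = 1/((-264 + √3/6) - 83328) = 1/(-83592 + √3/6)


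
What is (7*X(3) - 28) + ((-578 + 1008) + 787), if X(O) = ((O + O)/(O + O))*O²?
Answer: 1252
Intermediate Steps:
X(O) = O² (X(O) = ((2*O)/((2*O)))*O² = ((2*O)*(1/(2*O)))*O² = 1*O² = O²)
(7*X(3) - 28) + ((-578 + 1008) + 787) = (7*3² - 28) + ((-578 + 1008) + 787) = (7*9 - 28) + (430 + 787) = (63 - 28) + 1217 = 35 + 1217 = 1252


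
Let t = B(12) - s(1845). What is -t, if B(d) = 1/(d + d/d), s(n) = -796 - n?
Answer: -34334/13 ≈ -2641.1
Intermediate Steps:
B(d) = 1/(1 + d) (B(d) = 1/(d + 1) = 1/(1 + d))
t = 34334/13 (t = 1/(1 + 12) - (-796 - 1*1845) = 1/13 - (-796 - 1845) = 1/13 - 1*(-2641) = 1/13 + 2641 = 34334/13 ≈ 2641.1)
-t = -1*34334/13 = -34334/13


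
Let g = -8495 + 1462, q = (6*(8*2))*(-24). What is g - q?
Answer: -4729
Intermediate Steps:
q = -2304 (q = (6*16)*(-24) = 96*(-24) = -2304)
g = -7033
g - q = -7033 - 1*(-2304) = -7033 + 2304 = -4729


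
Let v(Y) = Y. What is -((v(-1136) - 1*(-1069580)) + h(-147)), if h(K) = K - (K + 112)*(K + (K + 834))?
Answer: -1087197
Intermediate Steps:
h(K) = K - (112 + K)*(834 + 2*K) (h(K) = K - (112 + K)*(K + (834 + K)) = K - (112 + K)*(834 + 2*K))
-((v(-1136) - 1*(-1069580)) + h(-147)) = -((-1136 - 1*(-1069580)) + (-93408 - 1057*(-147) - 2*(-147)**2)) = -((-1136 + 1069580) + (-93408 + 155379 - 2*21609)) = -(1068444 + (-93408 + 155379 - 43218)) = -(1068444 + 18753) = -1*1087197 = -1087197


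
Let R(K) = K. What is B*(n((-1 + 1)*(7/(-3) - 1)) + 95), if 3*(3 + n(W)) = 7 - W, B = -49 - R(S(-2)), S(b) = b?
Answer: -13301/3 ≈ -4433.7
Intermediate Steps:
B = -47 (B = -49 - 1*(-2) = -49 + 2 = -47)
n(W) = -2/3 - W/3 (n(W) = -3 + (7 - W)/3 = -3 + (7/3 - W/3) = -2/3 - W/3)
B*(n((-1 + 1)*(7/(-3) - 1)) + 95) = -47*((-2/3 - (-1 + 1)*(7/(-3) - 1)/3) + 95) = -47*((-2/3 - 0*(7*(-1/3) - 1)) + 95) = -47*((-2/3 - 0*(-7/3 - 1)) + 95) = -47*((-2/3 - 0*(-10)/3) + 95) = -47*((-2/3 - 1/3*0) + 95) = -47*((-2/3 + 0) + 95) = -47*(-2/3 + 95) = -47*283/3 = -13301/3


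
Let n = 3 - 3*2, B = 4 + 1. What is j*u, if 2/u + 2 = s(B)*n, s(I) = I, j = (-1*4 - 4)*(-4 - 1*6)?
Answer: -160/17 ≈ -9.4118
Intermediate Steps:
B = 5
j = 80 (j = (-4 - 4)*(-4 - 6) = -8*(-10) = 80)
n = -3 (n = 3 - 6 = -3)
u = -2/17 (u = 2/(-2 + 5*(-3)) = 2/(-2 - 15) = 2/(-17) = 2*(-1/17) = -2/17 ≈ -0.11765)
j*u = 80*(-2/17) = -160/17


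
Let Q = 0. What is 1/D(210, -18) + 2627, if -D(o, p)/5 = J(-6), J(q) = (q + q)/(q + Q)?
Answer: 26269/10 ≈ 2626.9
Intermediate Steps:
J(q) = 2 (J(q) = (q + q)/(q + 0) = (2*q)/q = 2)
D(o, p) = -10 (D(o, p) = -5*2 = -10)
1/D(210, -18) + 2627 = 1/(-10) + 2627 = -1/10 + 2627 = 26269/10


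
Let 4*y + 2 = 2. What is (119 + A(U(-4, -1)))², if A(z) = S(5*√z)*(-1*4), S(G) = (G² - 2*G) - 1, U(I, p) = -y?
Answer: 15129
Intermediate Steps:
y = 0 (y = -½ + (¼)*2 = -½ + ½ = 0)
U(I, p) = 0 (U(I, p) = -1*0 = 0)
S(G) = -1 + G² - 2*G
A(z) = 4 - 100*z + 40*√z (A(z) = (-1 + (5*√z)² - 10*√z)*(-1*4) = (-1 + 25*z - 10*√z)*(-4) = (-1 - 10*√z + 25*z)*(-4) = 4 - 100*z + 40*√z)
(119 + A(U(-4, -1)))² = (119 + (4 - 100*0 + 40*√0))² = (119 + (4 + 0 + 40*0))² = (119 + (4 + 0 + 0))² = (119 + 4)² = 123² = 15129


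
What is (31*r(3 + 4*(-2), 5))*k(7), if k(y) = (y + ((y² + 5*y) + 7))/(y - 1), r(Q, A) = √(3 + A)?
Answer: 3038*√2/3 ≈ 1432.1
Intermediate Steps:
k(y) = (7 + y² + 6*y)/(-1 + y) (k(y) = (y + (7 + y² + 5*y))/(-1 + y) = (7 + y² + 6*y)/(-1 + y))
(31*r(3 + 4*(-2), 5))*k(7) = (31*√(3 + 5))*((7 + 7² + 6*7)/(-1 + 7)) = (31*√8)*((7 + 49 + 42)/6) = (31*(2*√2))*((⅙)*98) = (62*√2)*(49/3) = 3038*√2/3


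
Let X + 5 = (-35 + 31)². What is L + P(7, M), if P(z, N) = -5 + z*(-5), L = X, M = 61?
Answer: -29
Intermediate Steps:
X = 11 (X = -5 + (-35 + 31)² = -5 + (-4)² = -5 + 16 = 11)
L = 11
P(z, N) = -5 - 5*z
L + P(7, M) = 11 + (-5 - 5*7) = 11 + (-5 - 35) = 11 - 40 = -29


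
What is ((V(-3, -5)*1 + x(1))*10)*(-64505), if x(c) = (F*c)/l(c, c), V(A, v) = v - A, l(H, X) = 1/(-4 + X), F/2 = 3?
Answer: 12901000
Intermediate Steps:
F = 6 (F = 2*3 = 6)
x(c) = 6*c*(-4 + c) (x(c) = (6*c)/(1/(-4 + c)) = (6*c)*(-4 + c) = 6*c*(-4 + c))
((V(-3, -5)*1 + x(1))*10)*(-64505) = (((-5 - 1*(-3))*1 + 6*1*(-4 + 1))*10)*(-64505) = (((-5 + 3)*1 + 6*1*(-3))*10)*(-64505) = ((-2*1 - 18)*10)*(-64505) = ((-2 - 18)*10)*(-64505) = -20*10*(-64505) = -200*(-64505) = 12901000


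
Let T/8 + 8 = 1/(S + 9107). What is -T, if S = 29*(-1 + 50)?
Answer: 84223/1316 ≈ 63.999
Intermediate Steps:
S = 1421 (S = 29*49 = 1421)
T = -84223/1316 (T = -64 + 8/(1421 + 9107) = -64 + 8/10528 = -64 + 8*(1/10528) = -64 + 1/1316 = -84223/1316 ≈ -63.999)
-T = -1*(-84223/1316) = 84223/1316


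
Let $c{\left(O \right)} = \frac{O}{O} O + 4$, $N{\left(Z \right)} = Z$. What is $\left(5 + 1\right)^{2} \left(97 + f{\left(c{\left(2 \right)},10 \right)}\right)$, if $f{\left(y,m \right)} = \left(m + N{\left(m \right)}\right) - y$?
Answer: $3996$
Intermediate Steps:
$c{\left(O \right)} = 4 + O$ ($c{\left(O \right)} = 1 O + 4 = O + 4 = 4 + O$)
$f{\left(y,m \right)} = - y + 2 m$ ($f{\left(y,m \right)} = \left(m + m\right) - y = 2 m - y = - y + 2 m$)
$\left(5 + 1\right)^{2} \left(97 + f{\left(c{\left(2 \right)},10 \right)}\right) = \left(5 + 1\right)^{2} \left(97 + \left(- (4 + 2) + 2 \cdot 10\right)\right) = 6^{2} \left(97 + \left(\left(-1\right) 6 + 20\right)\right) = 36 \left(97 + \left(-6 + 20\right)\right) = 36 \left(97 + 14\right) = 36 \cdot 111 = 3996$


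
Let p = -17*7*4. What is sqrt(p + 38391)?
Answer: sqrt(37915) ≈ 194.72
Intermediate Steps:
p = -476 (p = -119*4 = -476)
sqrt(p + 38391) = sqrt(-476 + 38391) = sqrt(37915)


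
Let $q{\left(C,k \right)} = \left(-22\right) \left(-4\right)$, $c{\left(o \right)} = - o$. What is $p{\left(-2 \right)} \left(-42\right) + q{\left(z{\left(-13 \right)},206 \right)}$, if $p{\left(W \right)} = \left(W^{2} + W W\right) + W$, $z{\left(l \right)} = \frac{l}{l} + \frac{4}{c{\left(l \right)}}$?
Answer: $-164$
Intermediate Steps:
$z{\left(l \right)} = 1 - \frac{4}{l}$ ($z{\left(l \right)} = \frac{l}{l} + \frac{4}{\left(-1\right) l} = 1 + 4 \left(- \frac{1}{l}\right) = 1 - \frac{4}{l}$)
$q{\left(C,k \right)} = 88$
$p{\left(W \right)} = W + 2 W^{2}$ ($p{\left(W \right)} = \left(W^{2} + W^{2}\right) + W = 2 W^{2} + W = W + 2 W^{2}$)
$p{\left(-2 \right)} \left(-42\right) + q{\left(z{\left(-13 \right)},206 \right)} = - 2 \left(1 + 2 \left(-2\right)\right) \left(-42\right) + 88 = - 2 \left(1 - 4\right) \left(-42\right) + 88 = \left(-2\right) \left(-3\right) \left(-42\right) + 88 = 6 \left(-42\right) + 88 = -252 + 88 = -164$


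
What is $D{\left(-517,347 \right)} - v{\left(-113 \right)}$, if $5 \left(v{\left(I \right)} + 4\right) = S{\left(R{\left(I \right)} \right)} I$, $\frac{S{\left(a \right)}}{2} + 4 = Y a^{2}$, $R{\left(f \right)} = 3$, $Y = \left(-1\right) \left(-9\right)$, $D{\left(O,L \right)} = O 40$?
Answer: $- \frac{85978}{5} \approx -17196.0$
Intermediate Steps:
$D{\left(O,L \right)} = 40 O$
$Y = 9$
$S{\left(a \right)} = -8 + 18 a^{2}$ ($S{\left(a \right)} = -8 + 2 \cdot 9 a^{2} = -8 + 18 a^{2}$)
$v{\left(I \right)} = -4 + \frac{154 I}{5}$ ($v{\left(I \right)} = -4 + \frac{\left(-8 + 18 \cdot 3^{2}\right) I}{5} = -4 + \frac{\left(-8 + 18 \cdot 9\right) I}{5} = -4 + \frac{\left(-8 + 162\right) I}{5} = -4 + \frac{154 I}{5}$)
$D{\left(-517,347 \right)} - v{\left(-113 \right)} = 40 \left(-517\right) - \left(-4 + \frac{154}{5} \left(-113\right)\right) = -20680 - \left(-4 - \frac{17402}{5}\right) = -20680 - - \frac{17422}{5} = -20680 + \frac{17422}{5} = - \frac{85978}{5}$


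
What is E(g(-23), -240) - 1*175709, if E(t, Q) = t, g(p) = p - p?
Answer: -175709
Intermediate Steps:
g(p) = 0
E(g(-23), -240) - 1*175709 = 0 - 1*175709 = 0 - 175709 = -175709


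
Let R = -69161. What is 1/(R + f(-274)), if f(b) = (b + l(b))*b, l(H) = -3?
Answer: 1/6737 ≈ 0.00014843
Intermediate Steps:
f(b) = b*(-3 + b) (f(b) = (b - 3)*b = (-3 + b)*b = b*(-3 + b))
1/(R + f(-274)) = 1/(-69161 - 274*(-3 - 274)) = 1/(-69161 - 274*(-277)) = 1/(-69161 + 75898) = 1/6737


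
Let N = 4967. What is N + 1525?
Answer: 6492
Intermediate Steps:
N + 1525 = 4967 + 1525 = 6492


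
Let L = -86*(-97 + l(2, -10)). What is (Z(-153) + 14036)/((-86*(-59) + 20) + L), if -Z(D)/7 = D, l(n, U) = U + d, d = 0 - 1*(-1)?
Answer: 15107/14210 ≈ 1.0631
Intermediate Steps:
d = 1 (d = 0 + 1 = 1)
l(n, U) = 1 + U (l(n, U) = U + 1 = 1 + U)
Z(D) = -7*D
L = 9116 (L = -86*(-97 + (1 - 10)) = -86*(-97 - 9) = -86*(-106) = 9116)
(Z(-153) + 14036)/((-86*(-59) + 20) + L) = (-7*(-153) + 14036)/((-86*(-59) + 20) + 9116) = (1071 + 14036)/((5074 + 20) + 9116) = 15107/(5094 + 9116) = 15107/14210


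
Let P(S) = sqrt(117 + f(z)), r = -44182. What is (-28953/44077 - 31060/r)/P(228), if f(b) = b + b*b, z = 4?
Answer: 44915087*sqrt(137)/133397585959 ≈ 0.0039410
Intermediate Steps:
f(b) = b + b**2
P(S) = sqrt(137) (P(S) = sqrt(117 + 4*(1 + 4)) = sqrt(117 + 4*5) = sqrt(117 + 20) = sqrt(137))
(-28953/44077 - 31060/r)/P(228) = (-28953/44077 - 31060/(-44182))/(sqrt(137)) = (-28953*1/44077 - 31060*(-1/44182))*(sqrt(137)/137) = (-28953/44077 + 15530/22091)*(sqrt(137)/137) = 44915087*(sqrt(137)/137)/973705007 = 44915087*sqrt(137)/133397585959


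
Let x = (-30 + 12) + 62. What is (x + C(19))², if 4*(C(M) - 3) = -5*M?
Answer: 8649/16 ≈ 540.56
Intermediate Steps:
C(M) = 3 - 5*M/4 (C(M) = 3 + (-5*M)/4 = 3 - 5*M/4)
x = 44 (x = -18 + 62 = 44)
(x + C(19))² = (44 + (3 - 5/4*19))² = (44 + (3 - 95/4))² = (44 - 83/4)² = (93/4)² = 8649/16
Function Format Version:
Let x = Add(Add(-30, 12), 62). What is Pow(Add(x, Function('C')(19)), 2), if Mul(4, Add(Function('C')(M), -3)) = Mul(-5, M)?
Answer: Rational(8649, 16) ≈ 540.56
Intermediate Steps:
Function('C')(M) = Add(3, Mul(Rational(-5, 4), M)) (Function('C')(M) = Add(3, Mul(Rational(1, 4), Mul(-5, M))) = Add(3, Mul(Rational(-5, 4), M)))
x = 44 (x = Add(-18, 62) = 44)
Pow(Add(x, Function('C')(19)), 2) = Pow(Add(44, Add(3, Mul(Rational(-5, 4), 19))), 2) = Pow(Add(44, Add(3, Rational(-95, 4))), 2) = Pow(Add(44, Rational(-83, 4)), 2) = Pow(Rational(93, 4), 2) = Rational(8649, 16)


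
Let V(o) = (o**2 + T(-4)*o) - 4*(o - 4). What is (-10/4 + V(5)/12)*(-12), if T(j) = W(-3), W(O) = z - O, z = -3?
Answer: 9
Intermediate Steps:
W(O) = -3 - O
T(j) = 0 (T(j) = -3 - 1*(-3) = -3 + 3 = 0)
V(o) = 16 + o**2 - 4*o (V(o) = (o**2 + 0*o) - 4*(o - 4) = (o**2 + 0) - 4*(-4 + o) = o**2 + (16 - 4*o) = 16 + o**2 - 4*o)
(-10/4 + V(5)/12)*(-12) = (-10/4 + (16 + 5**2 - 4*5)/12)*(-12) = (-10*1/4 + (16 + 25 - 20)*(1/12))*(-12) = (-5/2 + 21*(1/12))*(-12) = (-5/2 + 7/4)*(-12) = -3/4*(-12) = 9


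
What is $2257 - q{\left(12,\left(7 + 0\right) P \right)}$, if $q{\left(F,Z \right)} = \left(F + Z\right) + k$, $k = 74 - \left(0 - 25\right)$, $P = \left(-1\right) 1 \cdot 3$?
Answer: $2167$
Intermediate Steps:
$P = -3$ ($P = \left(-1\right) 3 = -3$)
$k = 99$ ($k = 74 - \left(0 - 25\right) = 74 - -25 = 74 + 25 = 99$)
$q{\left(F,Z \right)} = 99 + F + Z$ ($q{\left(F,Z \right)} = \left(F + Z\right) + 99 = 99 + F + Z$)
$2257 - q{\left(12,\left(7 + 0\right) P \right)} = 2257 - \left(99 + 12 + \left(7 + 0\right) \left(-3\right)\right) = 2257 - \left(99 + 12 + 7 \left(-3\right)\right) = 2257 - \left(99 + 12 - 21\right) = 2257 - 90 = 2167$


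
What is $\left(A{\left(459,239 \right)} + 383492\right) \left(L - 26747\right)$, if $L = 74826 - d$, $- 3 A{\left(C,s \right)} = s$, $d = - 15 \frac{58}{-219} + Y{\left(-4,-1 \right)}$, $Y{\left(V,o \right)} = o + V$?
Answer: $\frac{4037150132554}{219} \approx 1.8434 \cdot 10^{10}$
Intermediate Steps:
$Y{\left(V,o \right)} = V + o$
$d = - \frac{75}{73}$ ($d = - 15 \frac{58}{-219} - 5 = - 15 \cdot 58 \left(- \frac{1}{219}\right) - 5 = \left(-15\right) \left(- \frac{58}{219}\right) - 5 = \frac{290}{73} - 5 = - \frac{75}{73} \approx -1.0274$)
$A{\left(C,s \right)} = - \frac{s}{3}$
$L = \frac{5462373}{73}$ ($L = 74826 - - \frac{75}{73} = 74826 + \frac{75}{73} = \frac{5462373}{73} \approx 74827.0$)
$\left(A{\left(459,239 \right)} + 383492\right) \left(L - 26747\right) = \left(\left(- \frac{1}{3}\right) 239 + 383492\right) \left(\frac{5462373}{73} - 26747\right) = \left(- \frac{239}{3} + 383492\right) \frac{3509842}{73} = \frac{1150237}{3} \cdot \frac{3509842}{73} = \frac{4037150132554}{219}$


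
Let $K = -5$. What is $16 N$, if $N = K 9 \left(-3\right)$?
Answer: $2160$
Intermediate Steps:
$N = 135$ ($N = \left(-5\right) 9 \left(-3\right) = \left(-45\right) \left(-3\right) = 135$)
$16 N = 16 \cdot 135 = 2160$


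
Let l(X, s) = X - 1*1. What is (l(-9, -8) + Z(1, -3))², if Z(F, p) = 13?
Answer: 9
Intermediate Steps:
l(X, s) = -1 + X (l(X, s) = X - 1 = -1 + X)
(l(-9, -8) + Z(1, -3))² = ((-1 - 9) + 13)² = (-10 + 13)² = 3² = 9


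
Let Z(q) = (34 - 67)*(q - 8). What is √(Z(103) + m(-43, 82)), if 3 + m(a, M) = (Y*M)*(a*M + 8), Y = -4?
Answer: √1150766 ≈ 1072.7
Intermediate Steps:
m(a, M) = -3 - 4*M*(8 + M*a) (m(a, M) = -3 + (-4*M)*(a*M + 8) = -3 + (-4*M)*(M*a + 8) = -3 + (-4*M)*(8 + M*a) = -3 - 4*M*(8 + M*a))
Z(q) = 264 - 33*q (Z(q) = -33*(-8 + q) = 264 - 33*q)
√(Z(103) + m(-43, 82)) = √((264 - 33*103) + (-3 - 32*82 - 4*(-43)*82²)) = √((264 - 3399) + (-3 - 2624 - 4*(-43)*6724)) = √(-3135 + (-3 - 2624 + 1156528)) = √(-3135 + 1153901) = √1150766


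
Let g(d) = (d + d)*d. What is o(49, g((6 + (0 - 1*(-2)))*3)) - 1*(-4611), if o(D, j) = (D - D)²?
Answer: 4611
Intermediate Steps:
g(d) = 2*d² (g(d) = (2*d)*d = 2*d²)
o(D, j) = 0 (o(D, j) = 0² = 0)
o(49, g((6 + (0 - 1*(-2)))*3)) - 1*(-4611) = 0 - 1*(-4611) = 0 + 4611 = 4611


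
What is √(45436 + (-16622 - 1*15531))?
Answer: √13283 ≈ 115.25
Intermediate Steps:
√(45436 + (-16622 - 1*15531)) = √(45436 + (-16622 - 15531)) = √(45436 - 32153) = √13283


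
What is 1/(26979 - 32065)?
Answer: -1/5086 ≈ -0.00019662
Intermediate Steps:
1/(26979 - 32065) = 1/(-5086) = -1/5086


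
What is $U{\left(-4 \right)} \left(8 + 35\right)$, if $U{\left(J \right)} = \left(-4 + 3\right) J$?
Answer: $172$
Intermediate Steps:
$U{\left(J \right)} = - J$
$U{\left(-4 \right)} \left(8 + 35\right) = \left(-1\right) \left(-4\right) \left(8 + 35\right) = 4 \cdot 43 = 172$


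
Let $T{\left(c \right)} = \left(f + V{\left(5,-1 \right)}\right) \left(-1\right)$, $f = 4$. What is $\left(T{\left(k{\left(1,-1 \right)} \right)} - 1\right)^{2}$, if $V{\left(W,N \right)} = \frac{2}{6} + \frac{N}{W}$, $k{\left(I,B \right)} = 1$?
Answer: $\frac{5929}{225} \approx 26.351$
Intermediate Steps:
$V{\left(W,N \right)} = \frac{1}{3} + \frac{N}{W}$ ($V{\left(W,N \right)} = 2 \cdot \frac{1}{6} + \frac{N}{W} = \frac{1}{3} + \frac{N}{W}$)
$T{\left(c \right)} = - \frac{62}{15}$ ($T{\left(c \right)} = \left(4 + \frac{-1 + \frac{1}{3} \cdot 5}{5}\right) \left(-1\right) = \left(4 + \frac{-1 + \frac{5}{3}}{5}\right) \left(-1\right) = \left(4 + \frac{1}{5} \cdot \frac{2}{3}\right) \left(-1\right) = \left(4 + \frac{2}{15}\right) \left(-1\right) = \frac{62}{15} \left(-1\right) = - \frac{62}{15}$)
$\left(T{\left(k{\left(1,-1 \right)} \right)} - 1\right)^{2} = \left(- \frac{62}{15} - 1\right)^{2} = \left(- \frac{77}{15}\right)^{2} = \frac{5929}{225}$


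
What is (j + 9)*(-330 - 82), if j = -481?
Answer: 194464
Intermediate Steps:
(j + 9)*(-330 - 82) = (-481 + 9)*(-330 - 82) = -472*(-412) = 194464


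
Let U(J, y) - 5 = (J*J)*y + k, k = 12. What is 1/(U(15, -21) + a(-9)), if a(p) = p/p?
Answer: -1/4707 ≈ -0.00021245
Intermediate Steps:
U(J, y) = 17 + y*J**2 (U(J, y) = 5 + ((J*J)*y + 12) = 5 + (J**2*y + 12) = 5 + (y*J**2 + 12) = 5 + (12 + y*J**2) = 17 + y*J**2)
a(p) = 1
1/(U(15, -21) + a(-9)) = 1/((17 - 21*15**2) + 1) = 1/((17 - 21*225) + 1) = 1/((17 - 4725) + 1) = 1/(-4708 + 1) = 1/(-4707) = -1/4707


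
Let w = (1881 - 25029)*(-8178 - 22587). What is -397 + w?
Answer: 712147823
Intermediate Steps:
w = 712148220 (w = -23148*(-30765) = 712148220)
-397 + w = -397 + 712148220 = 712147823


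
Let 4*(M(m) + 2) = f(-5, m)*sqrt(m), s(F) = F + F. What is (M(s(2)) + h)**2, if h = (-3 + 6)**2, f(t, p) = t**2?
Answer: 1521/4 ≈ 380.25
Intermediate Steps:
s(F) = 2*F
M(m) = -2 + 25*sqrt(m)/4 (M(m) = -2 + ((-5)**2*sqrt(m))/4 = -2 + (25*sqrt(m))/4 = -2 + 25*sqrt(m)/4)
h = 9 (h = 3**2 = 9)
(M(s(2)) + h)**2 = ((-2 + 25*sqrt(2*2)/4) + 9)**2 = ((-2 + 25*sqrt(4)/4) + 9)**2 = ((-2 + (25/4)*2) + 9)**2 = ((-2 + 25/2) + 9)**2 = (21/2 + 9)**2 = (39/2)**2 = 1521/4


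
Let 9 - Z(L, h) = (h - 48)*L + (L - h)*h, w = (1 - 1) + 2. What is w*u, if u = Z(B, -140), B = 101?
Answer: 105474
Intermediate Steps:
w = 2 (w = 0 + 2 = 2)
Z(L, h) = 9 - L*(-48 + h) - h*(L - h) (Z(L, h) = 9 - ((h - 48)*L + (L - h)*h) = 9 - ((-48 + h)*L + h*(L - h)) = 9 - (L*(-48 + h) + h*(L - h)) = 9 + (-L*(-48 + h) - h*(L - h)) = 9 - L*(-48 + h) - h*(L - h))
u = 52737 (u = 9 + (-140)² + 48*101 - 2*101*(-140) = 9 + 19600 + 4848 + 28280 = 52737)
w*u = 2*52737 = 105474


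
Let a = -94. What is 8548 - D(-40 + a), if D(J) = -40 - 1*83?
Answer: 8671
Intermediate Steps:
D(J) = -123 (D(J) = -40 - 83 = -123)
8548 - D(-40 + a) = 8548 - 1*(-123) = 8548 + 123 = 8671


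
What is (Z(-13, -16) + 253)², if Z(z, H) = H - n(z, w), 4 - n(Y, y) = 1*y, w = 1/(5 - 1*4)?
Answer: 54756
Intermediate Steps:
w = 1 (w = 1/(5 - 4) = 1/1 = 1)
n(Y, y) = 4 - y
Z(z, H) = -3 + H (Z(z, H) = H - (4 - 1*1) = H - (4 - 1) = H - 1*3 = H - 3 = -3 + H)
(Z(-13, -16) + 253)² = ((-3 - 16) + 253)² = (-19 + 253)² = 234² = 54756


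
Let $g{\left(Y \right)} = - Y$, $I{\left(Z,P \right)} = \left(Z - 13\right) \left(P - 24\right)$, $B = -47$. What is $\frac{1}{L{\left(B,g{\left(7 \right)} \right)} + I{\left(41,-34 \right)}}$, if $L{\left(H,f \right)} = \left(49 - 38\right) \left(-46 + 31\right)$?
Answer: $- \frac{1}{1789} \approx -0.00055897$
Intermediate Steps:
$I{\left(Z,P \right)} = \left(-24 + P\right) \left(-13 + Z\right)$ ($I{\left(Z,P \right)} = \left(-13 + Z\right) \left(-24 + P\right) = \left(-24 + P\right) \left(-13 + Z\right)$)
$L{\left(H,f \right)} = -165$ ($L{\left(H,f \right)} = 11 \left(-15\right) = -165$)
$\frac{1}{L{\left(B,g{\left(7 \right)} \right)} + I{\left(41,-34 \right)}} = \frac{1}{-165 - 1624} = \frac{1}{-1789} = - \frac{1}{1789}$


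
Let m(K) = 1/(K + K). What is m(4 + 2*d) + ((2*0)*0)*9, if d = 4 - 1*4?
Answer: ⅛ ≈ 0.12500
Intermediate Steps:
d = 0 (d = 4 - 4 = 0)
m(K) = 1/(2*K)
m(4 + 2*d) + ((2*0)*0)*9 = 1/(2*(4 + 2*0)) + ((2*0)*0)*9 = 1/(2*(4 + 0)) + (0*0)*9 = (½)/4 + 0*9 = (½)*(¼) + 0 = ⅛ + 0 = ⅛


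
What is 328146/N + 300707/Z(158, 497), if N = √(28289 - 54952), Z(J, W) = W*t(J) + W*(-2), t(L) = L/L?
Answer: -300707/497 - 3606*I*√26663/293 ≈ -605.04 - 2009.6*I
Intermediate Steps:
t(L) = 1
Z(J, W) = -W (Z(J, W) = W*1 + W*(-2) = W - 2*W = -W)
N = I*√26663 (N = √(-26663) = I*√26663 ≈ 163.29*I)
328146/N + 300707/Z(158, 497) = 328146/((I*√26663)) + 300707/((-1*497)) = 328146*(-I*√26663/26663) + 300707/(-497) = -3606*I*√26663/293 + 300707*(-1/497) = -3606*I*√26663/293 - 300707/497 = -300707/497 - 3606*I*√26663/293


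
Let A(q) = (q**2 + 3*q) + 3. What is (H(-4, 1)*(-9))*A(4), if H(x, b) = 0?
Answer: 0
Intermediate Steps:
A(q) = 3 + q**2 + 3*q
(H(-4, 1)*(-9))*A(4) = (0*(-9))*(3 + 4**2 + 3*4) = 0*(3 + 16 + 12) = 0*31 = 0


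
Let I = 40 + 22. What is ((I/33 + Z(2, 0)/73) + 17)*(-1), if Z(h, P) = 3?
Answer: -45578/2409 ≈ -18.920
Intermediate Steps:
I = 62
((I/33 + Z(2, 0)/73) + 17)*(-1) = ((62/33 + 3/73) + 17)*(-1) = (4625/2409 + 17)*(-1) = (45578/2409)*(-1) = -45578/2409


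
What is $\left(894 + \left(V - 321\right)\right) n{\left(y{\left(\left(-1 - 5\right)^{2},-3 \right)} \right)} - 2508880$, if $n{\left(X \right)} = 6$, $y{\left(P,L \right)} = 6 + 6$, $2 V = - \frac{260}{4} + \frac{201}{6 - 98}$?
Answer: $- \frac{230519207}{92} \approx -2.5056 \cdot 10^{6}$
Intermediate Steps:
$V = - \frac{6181}{184}$ ($V = \frac{- \frac{260}{4} + \frac{201}{6 - 98}}{2} = \frac{\left(-260\right) \frac{1}{4} + \frac{201}{6 - 98}}{2} = \frac{-65 + \frac{201}{-92}}{2} = \frac{-65 + 201 \left(- \frac{1}{92}\right)}{2} = \frac{-65 - \frac{201}{92}}{2} = \frac{1}{2} \left(- \frac{6181}{92}\right) = - \frac{6181}{184} \approx -33.592$)
$y{\left(P,L \right)} = 12$
$\left(894 + \left(V - 321\right)\right) n{\left(y{\left(\left(-1 - 5\right)^{2},-3 \right)} \right)} - 2508880 = \left(894 - \frac{65245}{184}\right) 6 - 2508880 = \frac{99251}{184} \cdot 6 - 2508880 = \frac{297753}{92} - 2508880 = - \frac{230519207}{92}$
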